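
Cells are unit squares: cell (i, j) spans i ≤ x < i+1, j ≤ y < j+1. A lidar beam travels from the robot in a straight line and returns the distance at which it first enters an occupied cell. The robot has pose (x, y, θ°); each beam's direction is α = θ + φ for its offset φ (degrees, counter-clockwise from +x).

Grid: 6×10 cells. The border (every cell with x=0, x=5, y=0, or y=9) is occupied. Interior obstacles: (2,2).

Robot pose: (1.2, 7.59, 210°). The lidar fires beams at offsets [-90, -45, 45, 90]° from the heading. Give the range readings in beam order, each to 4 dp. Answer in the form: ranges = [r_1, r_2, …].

beam 1: φ=-90°, α=120°
  cosα=-0.5000 sinα=0.8660 | (1,7) | tMaxX 0.4000 tMaxY 0.4734 | tΔX 2.0000 tΔY 1.1547
    t=0.4000 [x] (0,7) — stop
  → r_1 = 0.4000
beam 2: φ=-45°, α=165°
  cosα=-0.9659 sinα=0.2588 | (1,7) | tMaxX 0.2071 tMaxY 1.5841 | tΔX 1.0353 tΔY 3.8637
    t=0.2071 [x] (0,7) — stop
  → r_2 = 0.2071
beam 3: φ=45°, α=255°
  cosα=-0.2588 sinα=-0.9659 | (1,7) | tMaxX 0.7727 tMaxY 0.6108 | tΔX 3.8637 tΔY 1.0353
    t=0.6108 [y] (1,6)
    t=0.7727 [x] (0,6) — stop
  → r_3 = 0.7727
beam 4: φ=90°, α=300°
  cosα=0.5000 sinα=-0.8660 | (1,7) | tMaxX 1.6000 tMaxY 0.6813 | tΔX 2.0000 tΔY 1.1547
    t=0.6813 [y] (1,6)
    t=1.6000 [x] (2,6)
    t=1.8360 [y] (2,5)
    t=2.9907 [y] (2,4)
    t=3.6000 [x] (3,4)
    t=4.1454 [y] (3,3)
    t=5.3001 [y] (3,2)
    t=5.6000 [x] (4,2)
    t=6.4548 [y] (4,1)
    t=7.6000 [x] (5,1) — stop
  → r_4 = 7.6000

ranges = [0.4000, 0.2071, 0.7727, 7.6000]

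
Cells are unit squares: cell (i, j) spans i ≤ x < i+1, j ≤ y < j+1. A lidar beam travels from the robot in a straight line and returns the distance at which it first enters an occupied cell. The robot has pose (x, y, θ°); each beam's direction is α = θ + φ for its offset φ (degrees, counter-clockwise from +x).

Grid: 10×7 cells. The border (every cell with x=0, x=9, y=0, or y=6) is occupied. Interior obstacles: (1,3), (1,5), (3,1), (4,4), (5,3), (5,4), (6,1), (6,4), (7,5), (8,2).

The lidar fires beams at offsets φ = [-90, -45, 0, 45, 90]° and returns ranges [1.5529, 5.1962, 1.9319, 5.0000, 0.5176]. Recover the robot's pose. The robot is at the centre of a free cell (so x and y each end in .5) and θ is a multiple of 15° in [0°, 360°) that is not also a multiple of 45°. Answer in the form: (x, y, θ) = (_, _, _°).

The pose lattice has 30·16 = 480 candidates. Test each by forward raycasting.
  (2.5, 4.5, 285°): beam 2 = 1.0000 ≠ 5.1962 ✗
  (6.5, 2.5, 285°): beam 1 = 2.5882 ≠ 1.5529 ✗
  (3.5, 5.5, 75°): beam 1 = 1.9319 ≠ 1.5529 ✗
  (2.5, 3.5, 150°): beam 1 = 2.8868 ≠ 1.5529 ✗
  (5.5, 5.5, 105°): beam 2 = 0.5774 ≠ 5.1962 ✗
  …
  (4.5, 1.5, 75°): r_1=1.5529, r_2=5.1962, r_3=1.9319, r_4=5.0000, r_5=0.5176 — all match ✓
Only this pose fits every beam.

(x, y, θ) = (4.5, 1.5, 75°)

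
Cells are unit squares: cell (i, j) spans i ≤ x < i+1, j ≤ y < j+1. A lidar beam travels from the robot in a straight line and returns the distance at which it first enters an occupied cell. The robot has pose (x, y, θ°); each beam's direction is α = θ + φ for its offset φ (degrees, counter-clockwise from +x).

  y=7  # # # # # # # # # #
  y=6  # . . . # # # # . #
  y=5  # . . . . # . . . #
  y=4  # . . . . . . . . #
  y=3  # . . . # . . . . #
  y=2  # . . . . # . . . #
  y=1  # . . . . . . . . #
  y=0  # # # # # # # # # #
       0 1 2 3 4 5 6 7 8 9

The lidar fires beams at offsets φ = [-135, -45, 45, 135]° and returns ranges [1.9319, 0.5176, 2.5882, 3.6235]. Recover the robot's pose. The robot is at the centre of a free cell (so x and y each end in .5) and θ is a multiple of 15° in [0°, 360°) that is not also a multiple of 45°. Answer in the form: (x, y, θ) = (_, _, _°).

Enumerate (i+0.5, j+0.5, θ) over the 41 free cells and 16 admissible headings. For each, cast all 4 beams and compare to the given ranges.
  (1.5, 6.5, 120°): beam 1 = 3.6235 ≠ 1.9319 ✗
  (1.5, 4.5, 345°): beam 1 = 0.5774 ≠ 1.9319 ✗
  (2.5, 5.5, 240°): beam 1 = 1.5529 ≠ 1.9319 ✗
  …
  (6.5, 1.5, 330°): r_1=1.9319, r_2=0.5176, r_3=2.5882, r_4=3.6235 — all match ✓
Unique over the lattice → pose = (6.5, 1.5, 330°).

(x, y, θ) = (6.5, 1.5, 330°)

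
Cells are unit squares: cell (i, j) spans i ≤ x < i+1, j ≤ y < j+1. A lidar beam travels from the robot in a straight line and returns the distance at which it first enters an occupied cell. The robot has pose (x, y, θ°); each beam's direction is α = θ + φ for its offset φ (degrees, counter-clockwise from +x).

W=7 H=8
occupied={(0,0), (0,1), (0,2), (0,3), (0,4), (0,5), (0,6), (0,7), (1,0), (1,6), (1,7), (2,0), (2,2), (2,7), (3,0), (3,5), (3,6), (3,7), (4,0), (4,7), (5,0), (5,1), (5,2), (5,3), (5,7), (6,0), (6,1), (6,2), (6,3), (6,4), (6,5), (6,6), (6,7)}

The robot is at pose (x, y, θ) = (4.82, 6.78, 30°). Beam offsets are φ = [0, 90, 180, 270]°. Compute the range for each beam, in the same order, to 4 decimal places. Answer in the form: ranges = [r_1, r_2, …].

beam 1: φ=0°, α=30°
  d=(0.8660,0.5000)  start (4,6)  tX=0.2078 tY=0.4400  stride 1/|dx|=1.1547 1/|dy|=2.0000
    cross x-line → (5,6), t=0.2078
    cross y-line → (5,7), t=0.4400 (wall)
  → r_1 = 0.4400
beam 2: φ=90°, α=120°
  d=(-0.5000,0.8660)  start (4,6)  tX=1.6400 tY=0.2540  stride 1/|dx|=2.0000 1/|dy|=1.1547
    cross y-line → (4,7), t=0.2540 (wall)
  → r_2 = 0.2540
beam 3: φ=180°, α=210°
  d=(-0.8660,-0.5000)  start (4,6)  tX=0.9469 tY=1.5600  stride 1/|dx|=1.1547 1/|dy|=2.0000
    cross x-line → (3,6), t=0.9469 (wall)
  → r_3 = 0.9469
beam 4: φ=270°, α=300°
  d=(0.5000,-0.8660)  start (4,6)  tX=0.3600 tY=0.9007  stride 1/|dx|=2.0000 1/|dy|=1.1547
    cross x-line → (5,6), t=0.3600
    cross y-line → (5,5), t=0.9007
    cross y-line → (5,4), t=2.0554
    cross x-line → (6,4), t=2.3600 (wall)
  → r_4 = 2.3600

ranges = [0.4400, 0.2540, 0.9469, 2.3600]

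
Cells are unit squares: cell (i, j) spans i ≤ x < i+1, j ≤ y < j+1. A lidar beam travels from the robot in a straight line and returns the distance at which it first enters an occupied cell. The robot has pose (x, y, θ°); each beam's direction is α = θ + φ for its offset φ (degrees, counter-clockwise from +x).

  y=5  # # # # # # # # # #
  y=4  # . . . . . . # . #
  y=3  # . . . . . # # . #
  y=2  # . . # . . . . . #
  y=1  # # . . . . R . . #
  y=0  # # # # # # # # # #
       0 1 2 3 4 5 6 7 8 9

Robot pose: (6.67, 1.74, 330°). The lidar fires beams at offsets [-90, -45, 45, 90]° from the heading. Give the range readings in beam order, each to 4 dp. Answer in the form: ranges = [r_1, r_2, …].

ranges = [0.8545, 0.7661, 2.4122, 1.4549]

beam 1: φ=-90°, α=240°
  d=(-0.5000,-0.8660)  start (6,1)  tX=1.3400 tY=0.8545  stride 1/|dx|=2.0000 1/|dy|=1.1547
    cross y-line → (6,0), t=0.8545 (wall)
  → r_1 = 0.8545
beam 2: φ=-45°, α=285°
  d=(0.2588,-0.9659)  start (6,1)  tX=1.2750 tY=0.7661  stride 1/|dx|=3.8637 1/|dy|=1.0353
    cross y-line → (6,0), t=0.7661 (wall)
  → r_2 = 0.7661
beam 3: φ=45°, α=15°
  d=(0.9659,0.2588)  start (6,1)  tX=0.3416 tY=1.0046  stride 1/|dx|=1.0353 1/|dy|=3.8637
    cross x-line → (7,1), t=0.3416
    cross y-line → (7,2), t=1.0046
    cross x-line → (8,2), t=1.3769
    cross x-line → (9,2), t=2.4122 (wall)
  → r_3 = 2.4122
beam 4: φ=90°, α=60°
  d=(0.5000,0.8660)  start (6,1)  tX=0.6600 tY=0.3002  stride 1/|dx|=2.0000 1/|dy|=1.1547
    cross y-line → (6,2), t=0.3002
    cross x-line → (7,2), t=0.6600
    cross y-line → (7,3), t=1.4549 (wall)
  → r_4 = 1.4549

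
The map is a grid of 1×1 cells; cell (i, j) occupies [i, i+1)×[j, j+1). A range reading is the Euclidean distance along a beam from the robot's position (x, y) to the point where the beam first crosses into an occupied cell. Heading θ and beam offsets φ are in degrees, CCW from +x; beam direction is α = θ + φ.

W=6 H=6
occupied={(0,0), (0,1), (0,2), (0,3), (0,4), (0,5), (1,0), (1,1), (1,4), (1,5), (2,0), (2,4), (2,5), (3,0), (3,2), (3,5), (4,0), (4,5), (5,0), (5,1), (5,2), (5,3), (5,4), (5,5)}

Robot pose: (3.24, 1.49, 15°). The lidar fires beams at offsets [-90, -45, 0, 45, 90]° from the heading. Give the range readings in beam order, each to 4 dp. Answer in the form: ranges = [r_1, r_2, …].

ranges = [0.5073, 0.9800, 1.8221, 0.5889, 0.5280]

beam 1: φ=-90°, α=285°
  dir = (cos 285°, sin 285°) = (0.2588, -0.9659); from cell (3,1)
  next x-line at t=2.9364, next y-line at t=0.5073; Δt_x=3.8637, Δt_y=1.0353
    y: enter (3,0) at t=0.5073 ← occupied
  → r_1 = 0.5073
beam 2: φ=-45°, α=330°
  dir = (cos 330°, sin 330°) = (0.8660, -0.5000); from cell (3,1)
  next x-line at t=0.8776, next y-line at t=0.9800; Δt_x=1.1547, Δt_y=2.0000
    x: enter (4,1) at t=0.8776
    y: enter (4,0) at t=0.9800 ← occupied
  → r_2 = 0.9800
beam 3: φ=0°, α=15°
  dir = (cos 15°, sin 15°) = (0.9659, 0.2588); from cell (3,1)
  next x-line at t=0.7868, next y-line at t=1.9705; Δt_x=1.0353, Δt_y=3.8637
    x: enter (4,1) at t=0.7868
    x: enter (5,1) at t=1.8221 ← occupied
  → r_3 = 1.8221
beam 4: φ=45°, α=60°
  dir = (cos 60°, sin 60°) = (0.5000, 0.8660); from cell (3,1)
  next x-line at t=1.5200, next y-line at t=0.5889; Δt_x=2.0000, Δt_y=1.1547
    y: enter (3,2) at t=0.5889 ← occupied
  → r_4 = 0.5889
beam 5: φ=90°, α=105°
  dir = (cos 105°, sin 105°) = (-0.2588, 0.9659); from cell (3,1)
  next x-line at t=0.9273, next y-line at t=0.5280; Δt_x=3.8637, Δt_y=1.0353
    y: enter (3,2) at t=0.5280 ← occupied
  → r_5 = 0.5280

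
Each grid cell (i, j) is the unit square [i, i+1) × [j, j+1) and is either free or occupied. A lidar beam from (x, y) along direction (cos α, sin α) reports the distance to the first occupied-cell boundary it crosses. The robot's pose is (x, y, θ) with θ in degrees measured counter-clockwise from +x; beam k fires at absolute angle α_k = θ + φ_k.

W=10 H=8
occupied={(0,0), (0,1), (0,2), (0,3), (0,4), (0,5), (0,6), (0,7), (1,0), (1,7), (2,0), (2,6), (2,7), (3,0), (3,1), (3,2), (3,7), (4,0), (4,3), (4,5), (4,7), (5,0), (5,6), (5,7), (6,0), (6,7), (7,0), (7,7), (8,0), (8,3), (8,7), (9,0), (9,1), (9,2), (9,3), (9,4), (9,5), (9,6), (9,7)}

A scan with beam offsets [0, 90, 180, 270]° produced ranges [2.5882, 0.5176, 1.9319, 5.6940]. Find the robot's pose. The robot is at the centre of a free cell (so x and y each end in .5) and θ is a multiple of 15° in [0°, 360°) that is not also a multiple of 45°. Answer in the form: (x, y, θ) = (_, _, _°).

The pose lattice has 41·16 = 656 candidates. Test each by forward raycasting.
  (6.5, 6.5, 105°): beam 1 = 0.5176 ≠ 2.5882 ✗
  (6.5, 2.5, 285°): beam 1 = 1.5529 ≠ 2.5882 ✗
  (5.5, 4.5, 150°): beam 1 = 1.0000 ≠ 2.5882 ✗
  …
  (6.5, 1.5, 165°): r_1=2.5882, r_2=0.5176, r_3=1.9319, r_4=5.6940 — all match ✓
Only this pose fits every beam.

(x, y, θ) = (6.5, 1.5, 165°)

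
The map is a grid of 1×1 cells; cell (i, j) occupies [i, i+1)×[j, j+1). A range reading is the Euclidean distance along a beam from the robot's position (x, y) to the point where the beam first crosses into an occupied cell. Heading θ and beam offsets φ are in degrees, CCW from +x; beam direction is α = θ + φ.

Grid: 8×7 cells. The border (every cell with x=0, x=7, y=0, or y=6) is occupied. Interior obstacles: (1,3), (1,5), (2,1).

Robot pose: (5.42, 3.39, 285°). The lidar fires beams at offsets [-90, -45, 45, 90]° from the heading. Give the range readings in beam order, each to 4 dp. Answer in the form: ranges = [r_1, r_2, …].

beam 1: φ=-90°, α=195°
  d=(-0.9659,-0.2588)  start (5,3)  tX=0.4348 tY=1.5068  stride 1/|dx|=1.0353 1/|dy|=3.8637
    cross x-line → (4,3), t=0.4348
    cross x-line → (3,3), t=1.4701
    cross y-line → (3,2), t=1.5068
    cross x-line → (2,2), t=2.5054
    cross x-line → (1,2), t=3.5406
    cross x-line → (0,2), t=4.5759 (wall)
  → r_1 = 4.5759
beam 2: φ=-45°, α=240°
  d=(-0.5000,-0.8660)  start (5,3)  tX=0.8400 tY=0.4503  stride 1/|dx|=2.0000 1/|dy|=1.1547
    cross y-line → (5,2), t=0.4503
    cross x-line → (4,2), t=0.8400
    cross y-line → (4,1), t=1.6050
    cross y-line → (4,0), t=2.7597 (wall)
  → r_2 = 2.7597
beam 3: φ=45°, α=330°
  d=(0.8660,-0.5000)  start (5,3)  tX=0.6697 tY=0.7800  stride 1/|dx|=1.1547 1/|dy|=2.0000
    cross x-line → (6,3), t=0.6697
    cross y-line → (6,2), t=0.7800
    cross x-line → (7,2), t=1.8244 (wall)
  → r_3 = 1.8244
beam 4: φ=90°, α=15°
  d=(0.9659,0.2588)  start (5,3)  tX=0.6005 tY=2.3569  stride 1/|dx|=1.0353 1/|dy|=3.8637
    cross x-line → (6,3), t=0.6005
    cross x-line → (7,3), t=1.6357 (wall)
  → r_4 = 1.6357

ranges = [4.5759, 2.7597, 1.8244, 1.6357]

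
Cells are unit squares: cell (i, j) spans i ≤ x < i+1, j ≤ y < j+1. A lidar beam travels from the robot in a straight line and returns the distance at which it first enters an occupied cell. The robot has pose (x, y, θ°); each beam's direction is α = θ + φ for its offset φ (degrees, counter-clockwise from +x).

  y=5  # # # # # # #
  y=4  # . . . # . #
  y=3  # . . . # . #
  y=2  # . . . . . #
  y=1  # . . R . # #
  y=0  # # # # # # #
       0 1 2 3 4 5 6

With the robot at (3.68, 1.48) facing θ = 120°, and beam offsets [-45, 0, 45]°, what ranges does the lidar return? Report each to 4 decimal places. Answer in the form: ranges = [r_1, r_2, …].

beam 1: φ=-45°, α=75°
  cosα=0.2588 sinα=0.9659 | (3,1) | tMaxX 1.2364 tMaxY 0.5383 | tΔX 3.8637 tΔY 1.0353
    t=0.5383 [y] (3,2)
    t=1.2364 [x] (4,2)
    t=1.5736 [y] (4,3) — stop
  → r_1 = 1.5736
beam 2: φ=0°, α=120°
  cosα=-0.5000 sinα=0.8660 | (3,1) | tMaxX 1.3600 tMaxY 0.6004 | tΔX 2.0000 tΔY 1.1547
    t=0.6004 [y] (3,2)
    t=1.3600 [x] (2,2)
    t=1.7551 [y] (2,3)
    t=2.9098 [y] (2,4)
    t=3.3600 [x] (1,4)
    t=4.0645 [y] (1,5) — stop
  → r_2 = 4.0645
beam 3: φ=45°, α=165°
  cosα=-0.9659 sinα=0.2588 | (3,1) | tMaxX 0.7040 tMaxY 2.0091 | tΔX 1.0353 tΔY 3.8637
    t=0.7040 [x] (2,1)
    t=1.7393 [x] (1,1)
    t=2.0091 [y] (1,2)
    t=2.7745 [x] (0,2) — stop
  → r_3 = 2.7745

ranges = [1.5736, 4.0645, 2.7745]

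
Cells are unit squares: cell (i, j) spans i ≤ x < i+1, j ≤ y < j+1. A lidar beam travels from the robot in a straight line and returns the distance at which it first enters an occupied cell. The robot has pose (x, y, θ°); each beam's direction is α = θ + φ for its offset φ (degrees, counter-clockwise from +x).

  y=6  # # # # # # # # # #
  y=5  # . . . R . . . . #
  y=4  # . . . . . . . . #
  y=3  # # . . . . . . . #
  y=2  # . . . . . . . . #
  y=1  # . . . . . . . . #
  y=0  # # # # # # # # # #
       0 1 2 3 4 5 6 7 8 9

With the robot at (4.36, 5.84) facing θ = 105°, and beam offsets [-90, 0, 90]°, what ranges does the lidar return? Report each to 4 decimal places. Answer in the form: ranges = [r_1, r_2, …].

ranges = [0.6182, 0.1656, 3.4785]

beam 1: φ=-90°, α=15°
  dir = (cos 15°, sin 15°) = (0.9659, 0.2588); from cell (4,5)
  next x-line at t=0.6626, next y-line at t=0.6182; Δt_x=1.0353, Δt_y=3.8637
    y: enter (4,6) at t=0.6182 ← occupied
  → r_1 = 0.6182
beam 2: φ=0°, α=105°
  dir = (cos 105°, sin 105°) = (-0.2588, 0.9659); from cell (4,5)
  next x-line at t=1.3909, next y-line at t=0.1656; Δt_x=3.8637, Δt_y=1.0353
    y: enter (4,6) at t=0.1656 ← occupied
  → r_2 = 0.1656
beam 3: φ=90°, α=195°
  dir = (cos 195°, sin 195°) = (-0.9659, -0.2588); from cell (4,5)
  next x-line at t=0.3727, next y-line at t=3.2455; Δt_x=1.0353, Δt_y=3.8637
    x: enter (3,5) at t=0.3727
    x: enter (2,5) at t=1.4080
    x: enter (1,5) at t=2.4433
    y: enter (1,4) at t=3.2455
    x: enter (0,4) at t=3.4785 ← occupied
  → r_3 = 3.4785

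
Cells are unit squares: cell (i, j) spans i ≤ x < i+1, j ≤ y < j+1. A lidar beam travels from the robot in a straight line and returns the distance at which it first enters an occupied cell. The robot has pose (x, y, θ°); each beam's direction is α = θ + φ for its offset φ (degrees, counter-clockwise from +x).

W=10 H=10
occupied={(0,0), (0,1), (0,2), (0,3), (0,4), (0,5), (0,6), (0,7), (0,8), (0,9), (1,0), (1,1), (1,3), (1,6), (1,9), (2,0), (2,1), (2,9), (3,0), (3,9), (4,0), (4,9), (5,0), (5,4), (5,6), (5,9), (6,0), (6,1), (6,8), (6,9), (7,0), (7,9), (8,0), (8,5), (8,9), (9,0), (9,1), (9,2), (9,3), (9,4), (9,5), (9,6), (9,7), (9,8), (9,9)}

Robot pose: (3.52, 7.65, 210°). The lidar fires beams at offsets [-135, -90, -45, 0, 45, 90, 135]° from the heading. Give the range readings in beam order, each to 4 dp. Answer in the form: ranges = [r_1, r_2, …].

ranges = [1.3976, 1.5588, 2.6089, 1.7551, 5.8493, 3.0600, 2.5114]

beam 1: φ=-135°, α=75°
  direction (0.2588, 0.9659); cell (3,7); t to first gridline: x 1.8546, y 0.3623 (then +3.8637 / +1.0353)
    (3,8) via y @ 0.3623
    (3,9) via y @ 1.3976  # hit
  → r_1 = 1.3976
beam 2: φ=-90°, α=120°
  direction (-0.5000, 0.8660); cell (3,7); t to first gridline: x 1.0400, y 0.4041 (then +2.0000 / +1.1547)
    (3,8) via y @ 0.4041
    (2,8) via x @ 1.0400
    (2,9) via y @ 1.5588  # hit
  → r_2 = 1.5588
beam 3: φ=-45°, α=165°
  direction (-0.9659, 0.2588); cell (3,7); t to first gridline: x 0.5383, y 1.3523 (then +1.0353 / +3.8637)
    (2,7) via x @ 0.5383
    (2,8) via y @ 1.3523
    (1,8) via x @ 1.5736
    (0,8) via x @ 2.6089  # hit
  → r_3 = 2.6089
beam 4: φ=0°, α=210°
  direction (-0.8660, -0.5000); cell (3,7); t to first gridline: x 0.6004, y 1.3000 (then +1.1547 / +2.0000)
    (2,7) via x @ 0.6004
    (2,6) via y @ 1.3000
    (1,6) via x @ 1.7551  # hit
  → r_4 = 1.7551
beam 5: φ=45°, α=255°
  direction (-0.2588, -0.9659); cell (3,7); t to first gridline: x 2.0091, y 0.6729 (then +3.8637 / +1.0353)
    (3,6) via y @ 0.6729
    (3,5) via y @ 1.7082
    (2,5) via x @ 2.0091
    (2,4) via y @ 2.7435
    (2,3) via y @ 3.7788
    (2,2) via y @ 4.8140
    (2,1) via y @ 5.8493  # hit
  → r_5 = 5.8493
beam 6: φ=90°, α=300°
  direction (0.5000, -0.8660); cell (3,7); t to first gridline: x 0.9600, y 0.7506 (then +2.0000 / +1.1547)
    (3,6) via y @ 0.7506
    (4,6) via x @ 0.9600
    (4,5) via y @ 1.9053
    (5,5) via x @ 2.9600
    (5,4) via y @ 3.0600  # hit
  → r_6 = 3.0600
beam 7: φ=135°, α=345°
  direction (0.9659, -0.2588); cell (3,7); t to first gridline: x 0.4969, y 2.5114 (then +1.0353 / +3.8637)
    (4,7) via x @ 0.4969
    (5,7) via x @ 1.5322
    (5,6) via y @ 2.5114  # hit
  → r_7 = 2.5114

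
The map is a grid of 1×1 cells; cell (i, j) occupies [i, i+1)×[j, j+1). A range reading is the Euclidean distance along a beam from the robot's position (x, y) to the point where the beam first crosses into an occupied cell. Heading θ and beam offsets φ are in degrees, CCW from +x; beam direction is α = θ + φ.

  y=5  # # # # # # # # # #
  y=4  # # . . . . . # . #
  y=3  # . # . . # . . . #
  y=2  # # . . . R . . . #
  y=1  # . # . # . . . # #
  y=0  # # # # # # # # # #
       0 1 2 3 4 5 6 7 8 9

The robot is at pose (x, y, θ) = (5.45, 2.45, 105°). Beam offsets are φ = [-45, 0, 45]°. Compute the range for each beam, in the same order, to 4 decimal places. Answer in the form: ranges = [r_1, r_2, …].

beam 1: φ=-45°, α=60°
  cosα=0.5000 sinα=0.8660 | (5,2) | tMaxX 1.1000 tMaxY 0.6351 | tΔX 2.0000 tΔY 1.1547
    t=0.6351 [y] (5,3) — stop
  → r_1 = 0.6351
beam 2: φ=0°, α=105°
  cosα=-0.2588 sinα=0.9659 | (5,2) | tMaxX 1.7387 tMaxY 0.5694 | tΔX 3.8637 tΔY 1.0353
    t=0.5694 [y] (5,3) — stop
  → r_2 = 0.5694
beam 3: φ=45°, α=150°
  cosα=-0.8660 sinα=0.5000 | (5,2) | tMaxX 0.5196 tMaxY 1.1000 | tΔX 1.1547 tΔY 2.0000
    t=0.5196 [x] (4,2)
    t=1.1000 [y] (4,3)
    t=1.6743 [x] (3,3)
    t=2.8290 [x] (2,3) — stop
  → r_3 = 2.8290

ranges = [0.6351, 0.5694, 2.8290]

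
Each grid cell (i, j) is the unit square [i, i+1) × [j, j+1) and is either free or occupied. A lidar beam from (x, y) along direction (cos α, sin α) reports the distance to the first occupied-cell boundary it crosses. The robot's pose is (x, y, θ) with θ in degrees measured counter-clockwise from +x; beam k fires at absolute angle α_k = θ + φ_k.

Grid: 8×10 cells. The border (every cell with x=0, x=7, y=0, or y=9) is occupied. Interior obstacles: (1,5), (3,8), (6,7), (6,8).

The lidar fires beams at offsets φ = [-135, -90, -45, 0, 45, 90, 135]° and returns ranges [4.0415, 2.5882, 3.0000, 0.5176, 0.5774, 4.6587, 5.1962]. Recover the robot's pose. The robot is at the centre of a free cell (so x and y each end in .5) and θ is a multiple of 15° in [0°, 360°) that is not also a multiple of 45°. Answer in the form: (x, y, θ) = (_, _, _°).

The pose lattice has 44·16 = 704 candidates. Test each by forward raycasting.
  (1.5, 2.5, 60°): beam 1 = 1.5529 ≠ 4.0415 ✗
  (1.5, 8.5, 30°): beam 1 = 1.9319 ≠ 4.0415 ✗
  (2.5, 3.5, 30°): beam 1 = 2.5882 ≠ 4.0415 ✗
  (4.5, 6.5, 255°): beam 1 = 1.7321 ≠ 4.0415 ✗
  (1.5, 3.5, 285°): beam 1 = 0.5774 ≠ 4.0415 ✗
  …
  (2.5, 5.5, 165°): r_1=4.0415, r_2=2.5882, r_3=3.0000, r_4=0.5176, r_5=0.5774, r_6=4.6587, r_7=5.1962 — all match ✓
Only this pose fits every beam.

(x, y, θ) = (2.5, 5.5, 165°)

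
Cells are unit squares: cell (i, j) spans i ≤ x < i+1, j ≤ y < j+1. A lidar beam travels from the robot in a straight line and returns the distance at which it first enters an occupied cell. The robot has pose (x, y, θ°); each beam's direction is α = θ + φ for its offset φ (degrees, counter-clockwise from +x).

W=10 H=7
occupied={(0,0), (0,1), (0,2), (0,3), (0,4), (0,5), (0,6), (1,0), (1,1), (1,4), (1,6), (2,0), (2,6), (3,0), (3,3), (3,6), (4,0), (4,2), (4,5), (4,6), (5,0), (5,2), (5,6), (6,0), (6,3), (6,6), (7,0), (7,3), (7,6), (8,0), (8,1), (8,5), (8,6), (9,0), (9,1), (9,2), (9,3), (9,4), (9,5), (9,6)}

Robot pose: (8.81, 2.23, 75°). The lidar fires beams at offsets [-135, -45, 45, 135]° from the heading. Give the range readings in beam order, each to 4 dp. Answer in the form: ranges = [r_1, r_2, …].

ranges = [0.2656, 0.2194, 1.6200, 0.4600]

beam 1: φ=-135°, α=300°
  direction (0.5000, -0.8660); cell (8,2); t to first gridline: x 0.3800, y 0.2656 (then +2.0000 / +1.1547)
    (8,1) via y @ 0.2656  # hit
  → r_1 = 0.2656
beam 2: φ=-45°, α=30°
  direction (0.8660, 0.5000); cell (8,2); t to first gridline: x 0.2194, y 1.5400 (then +1.1547 / +2.0000)
    (9,2) via x @ 0.2194  # hit
  → r_2 = 0.2194
beam 3: φ=45°, α=120°
  direction (-0.5000, 0.8660); cell (8,2); t to first gridline: x 1.6200, y 0.8891 (then +2.0000 / +1.1547)
    (8,3) via y @ 0.8891
    (7,3) via x @ 1.6200  # hit
  → r_3 = 1.6200
beam 4: φ=135°, α=210°
  direction (-0.8660, -0.5000); cell (8,2); t to first gridline: x 0.9353, y 0.4600 (then +1.1547 / +2.0000)
    (8,1) via y @ 0.4600  # hit
  → r_4 = 0.4600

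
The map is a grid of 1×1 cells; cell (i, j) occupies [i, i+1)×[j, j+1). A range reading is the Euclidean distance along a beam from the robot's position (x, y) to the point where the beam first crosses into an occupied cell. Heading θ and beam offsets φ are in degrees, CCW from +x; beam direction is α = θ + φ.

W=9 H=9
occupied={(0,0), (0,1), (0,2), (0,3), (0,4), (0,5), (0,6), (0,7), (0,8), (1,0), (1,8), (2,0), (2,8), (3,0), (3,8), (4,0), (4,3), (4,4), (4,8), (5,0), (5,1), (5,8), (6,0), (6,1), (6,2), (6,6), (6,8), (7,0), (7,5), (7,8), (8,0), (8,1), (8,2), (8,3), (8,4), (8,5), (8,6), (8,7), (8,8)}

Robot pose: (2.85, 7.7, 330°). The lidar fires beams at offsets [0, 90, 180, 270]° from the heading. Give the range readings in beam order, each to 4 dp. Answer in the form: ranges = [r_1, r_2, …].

ranges = [4.7920, 0.3464, 0.6000, 3.7000]

beam 1: φ=0°, α=330°
  dir = (cos 330°, sin 330°) = (0.8660, -0.5000); from cell (2,7)
  next x-line at t=0.1732, next y-line at t=1.4000; Δt_x=1.1547, Δt_y=2.0000
    x: enter (3,7) at t=0.1732
    x: enter (4,7) at t=1.3279
    y: enter (4,6) at t=1.4000
    x: enter (5,6) at t=2.4826
    y: enter (5,5) at t=3.4000
    x: enter (6,5) at t=3.6373
    x: enter (7,5) at t=4.7920 ← occupied
  → r_1 = 4.7920
beam 2: φ=90°, α=60°
  dir = (cos 60°, sin 60°) = (0.5000, 0.8660); from cell (2,7)
  next x-line at t=0.3000, next y-line at t=0.3464; Δt_x=2.0000, Δt_y=1.1547
    x: enter (3,7) at t=0.3000
    y: enter (3,8) at t=0.3464 ← occupied
  → r_2 = 0.3464
beam 3: φ=180°, α=150°
  dir = (cos 150°, sin 150°) = (-0.8660, 0.5000); from cell (2,7)
  next x-line at t=0.9815, next y-line at t=0.6000; Δt_x=1.1547, Δt_y=2.0000
    y: enter (2,8) at t=0.6000 ← occupied
  → r_3 = 0.6000
beam 4: φ=270°, α=240°
  dir = (cos 240°, sin 240°) = (-0.5000, -0.8660); from cell (2,7)
  next x-line at t=1.7000, next y-line at t=0.8083; Δt_x=2.0000, Δt_y=1.1547
    y: enter (2,6) at t=0.8083
    x: enter (1,6) at t=1.7000
    y: enter (1,5) at t=1.9630
    y: enter (1,4) at t=3.1177
    x: enter (0,4) at t=3.7000 ← occupied
  → r_4 = 3.7000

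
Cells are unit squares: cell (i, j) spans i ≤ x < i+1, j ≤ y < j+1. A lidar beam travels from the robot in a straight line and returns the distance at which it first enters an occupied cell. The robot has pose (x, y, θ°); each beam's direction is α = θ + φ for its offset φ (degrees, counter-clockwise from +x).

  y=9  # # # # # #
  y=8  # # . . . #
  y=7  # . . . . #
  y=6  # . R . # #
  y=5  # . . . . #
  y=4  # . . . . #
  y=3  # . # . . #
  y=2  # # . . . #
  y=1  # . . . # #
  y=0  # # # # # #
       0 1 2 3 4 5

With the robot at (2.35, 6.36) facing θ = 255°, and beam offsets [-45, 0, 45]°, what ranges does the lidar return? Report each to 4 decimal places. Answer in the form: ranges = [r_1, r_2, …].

beam 1: φ=-45°, α=210°
  cosα=-0.8660 sinα=-0.5000 | (2,6) | tMaxX 0.4041 tMaxY 0.7200 | tΔX 1.1547 tΔY 2.0000
    t=0.4041 [x] (1,6)
    t=0.7200 [y] (1,5)
    t=1.5588 [x] (0,5) — stop
  → r_1 = 1.5588
beam 2: φ=0°, α=255°
  cosα=-0.2588 sinα=-0.9659 | (2,6) | tMaxX 1.3523 tMaxY 0.3727 | tΔX 3.8637 tΔY 1.0353
    t=0.3727 [y] (2,5)
    t=1.3523 [x] (1,5)
    t=1.4080 [y] (1,4)
    t=2.4433 [y] (1,3)
    t=3.4785 [y] (1,2) — stop
  → r_2 = 3.4785
beam 3: φ=45°, α=300°
  cosα=0.5000 sinα=-0.8660 | (2,6) | tMaxX 1.3000 tMaxY 0.4157 | tΔX 2.0000 tΔY 1.1547
    t=0.4157 [y] (2,5)
    t=1.3000 [x] (3,5)
    t=1.5704 [y] (3,4)
    t=2.7251 [y] (3,3)
    t=3.3000 [x] (4,3)
    t=3.8798 [y] (4,2)
    t=5.0345 [y] (4,1) — stop
  → r_3 = 5.0345

ranges = [1.5588, 3.4785, 5.0345]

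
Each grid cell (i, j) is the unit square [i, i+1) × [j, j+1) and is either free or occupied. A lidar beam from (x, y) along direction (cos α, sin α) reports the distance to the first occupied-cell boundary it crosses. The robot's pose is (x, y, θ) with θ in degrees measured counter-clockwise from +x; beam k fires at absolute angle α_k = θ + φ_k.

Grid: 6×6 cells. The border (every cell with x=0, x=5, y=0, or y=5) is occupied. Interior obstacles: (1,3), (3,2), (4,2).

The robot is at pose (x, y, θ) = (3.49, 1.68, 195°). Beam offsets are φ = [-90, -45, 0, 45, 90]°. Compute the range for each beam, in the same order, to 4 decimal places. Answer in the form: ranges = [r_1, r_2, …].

beam 1: φ=-90°, α=105°
  dir = (cos 105°, sin 105°) = (-0.2588, 0.9659); from cell (3,1)
  next x-line at t=1.8932, next y-line at t=0.3313; Δt_x=3.8637, Δt_y=1.0353
    y: enter (3,2) at t=0.3313 ← occupied
  → r_1 = 0.3313
beam 2: φ=-45°, α=150°
  dir = (cos 150°, sin 150°) = (-0.8660, 0.5000); from cell (3,1)
  next x-line at t=0.5658, next y-line at t=0.6400; Δt_x=1.1547, Δt_y=2.0000
    x: enter (2,1) at t=0.5658
    y: enter (2,2) at t=0.6400
    x: enter (1,2) at t=1.7205
    y: enter (1,3) at t=2.6400 ← occupied
  → r_2 = 2.6400
beam 3: φ=0°, α=195°
  dir = (cos 195°, sin 195°) = (-0.9659, -0.2588); from cell (3,1)
  next x-line at t=0.5073, next y-line at t=2.6273; Δt_x=1.0353, Δt_y=3.8637
    x: enter (2,1) at t=0.5073
    x: enter (1,1) at t=1.5426
    x: enter (0,1) at t=2.5778 ← occupied
  → r_3 = 2.5778
beam 4: φ=45°, α=240°
  dir = (cos 240°, sin 240°) = (-0.5000, -0.8660); from cell (3,1)
  next x-line at t=0.9800, next y-line at t=0.7852; Δt_x=2.0000, Δt_y=1.1547
    y: enter (3,0) at t=0.7852 ← occupied
  → r_4 = 0.7852
beam 5: φ=90°, α=285°
  dir = (cos 285°, sin 285°) = (0.2588, -0.9659); from cell (3,1)
  next x-line at t=1.9705, next y-line at t=0.7040; Δt_x=3.8637, Δt_y=1.0353
    y: enter (3,0) at t=0.7040 ← occupied
  → r_5 = 0.7040

ranges = [0.3313, 2.6400, 2.5778, 0.7852, 0.7040]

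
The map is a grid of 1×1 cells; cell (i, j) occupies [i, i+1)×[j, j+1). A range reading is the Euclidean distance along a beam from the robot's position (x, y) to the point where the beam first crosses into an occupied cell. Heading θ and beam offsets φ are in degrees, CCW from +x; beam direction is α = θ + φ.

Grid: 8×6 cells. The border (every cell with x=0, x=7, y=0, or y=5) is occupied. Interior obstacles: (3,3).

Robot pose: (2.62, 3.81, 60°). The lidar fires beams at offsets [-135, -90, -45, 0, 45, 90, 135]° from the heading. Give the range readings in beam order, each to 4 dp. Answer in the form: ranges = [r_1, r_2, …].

ranges = [2.9091, 0.4388, 0.3934, 1.3741, 1.2320, 1.8706, 1.6771]

beam 1: φ=-135°, α=285°
  direction (0.2588, -0.9659); cell (2,3); t to first gridline: x 1.4682, y 0.8386 (then +3.8637 / +1.0353)
    (2,2) via y @ 0.8386
    (3,2) via x @ 1.4682
    (3,1) via y @ 1.8738
    (3,0) via y @ 2.9091  # hit
  → r_1 = 2.9091
beam 2: φ=-90°, α=330°
  direction (0.8660, -0.5000); cell (2,3); t to first gridline: x 0.4388, y 1.6200 (then +1.1547 / +2.0000)
    (3,3) via x @ 0.4388  # hit
  → r_2 = 0.4388
beam 3: φ=-45°, α=15°
  direction (0.9659, 0.2588); cell (2,3); t to first gridline: x 0.3934, y 0.7341 (then +1.0353 / +3.8637)
    (3,3) via x @ 0.3934  # hit
  → r_3 = 0.3934
beam 4: φ=0°, α=60°
  direction (0.5000, 0.8660); cell (2,3); t to first gridline: x 0.7600, y 0.2194 (then +2.0000 / +1.1547)
    (2,4) via y @ 0.2194
    (3,4) via x @ 0.7600
    (3,5) via y @ 1.3741  # hit
  → r_4 = 1.3741
beam 5: φ=45°, α=105°
  direction (-0.2588, 0.9659); cell (2,3); t to first gridline: x 2.3955, y 0.1967 (then +3.8637 / +1.0353)
    (2,4) via y @ 0.1967
    (2,5) via y @ 1.2320  # hit
  → r_5 = 1.2320
beam 6: φ=90°, α=150°
  direction (-0.8660, 0.5000); cell (2,3); t to first gridline: x 0.7159, y 0.3800 (then +1.1547 / +2.0000)
    (2,4) via y @ 0.3800
    (1,4) via x @ 0.7159
    (0,4) via x @ 1.8706  # hit
  → r_6 = 1.8706
beam 7: φ=135°, α=195°
  direction (-0.9659, -0.2588); cell (2,3); t to first gridline: x 0.6419, y 3.1296 (then +1.0353 / +3.8637)
    (1,3) via x @ 0.6419
    (0,3) via x @ 1.6771  # hit
  → r_7 = 1.6771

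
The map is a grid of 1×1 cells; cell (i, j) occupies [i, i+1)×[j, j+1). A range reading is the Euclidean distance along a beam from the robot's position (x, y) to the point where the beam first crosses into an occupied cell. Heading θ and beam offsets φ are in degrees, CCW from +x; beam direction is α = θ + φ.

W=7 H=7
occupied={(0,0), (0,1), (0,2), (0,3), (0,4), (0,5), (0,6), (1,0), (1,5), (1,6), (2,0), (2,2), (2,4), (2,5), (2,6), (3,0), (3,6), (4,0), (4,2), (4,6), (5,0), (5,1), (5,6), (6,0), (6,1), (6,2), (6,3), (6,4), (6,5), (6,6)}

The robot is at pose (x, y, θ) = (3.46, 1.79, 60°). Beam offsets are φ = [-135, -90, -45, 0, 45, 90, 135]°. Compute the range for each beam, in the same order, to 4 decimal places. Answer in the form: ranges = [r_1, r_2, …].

beam 1: φ=-135°, α=285°
  direction (0.2588, -0.9659); cell (3,1); t to first gridline: x 2.0864, y 0.8179 (then +3.8637 / +1.0353)
    (3,0) via y @ 0.8179  # hit
  → r_1 = 0.8179
beam 2: φ=-90°, α=330°
  direction (0.8660, -0.5000); cell (3,1); t to first gridline: x 0.6235, y 1.5800 (then +1.1547 / +2.0000)
    (4,1) via x @ 0.6235
    (4,0) via y @ 1.5800  # hit
  → r_2 = 1.5800
beam 3: φ=-45°, α=15°
  direction (0.9659, 0.2588); cell (3,1); t to first gridline: x 0.5590, y 0.8114 (then +1.0353 / +3.8637)
    (4,1) via x @ 0.5590
    (4,2) via y @ 0.8114  # hit
  → r_3 = 0.8114
beam 4: φ=0°, α=60°
  direction (0.5000, 0.8660); cell (3,1); t to first gridline: x 1.0800, y 0.2425 (then +2.0000 / +1.1547)
    (3,2) via y @ 0.2425
    (4,2) via x @ 1.0800  # hit
  → r_4 = 1.0800
beam 5: φ=45°, α=105°
  direction (-0.2588, 0.9659); cell (3,1); t to first gridline: x 1.7773, y 0.2174 (then +3.8637 / +1.0353)
    (3,2) via y @ 0.2174
    (3,3) via y @ 1.2527
    (2,3) via x @ 1.7773
    (2,4) via y @ 2.2880  # hit
  → r_5 = 2.2880
beam 6: φ=90°, α=150°
  direction (-0.8660, 0.5000); cell (3,1); t to first gridline: x 0.5312, y 0.4200 (then +1.1547 / +2.0000)
    (3,2) via y @ 0.4200
    (2,2) via x @ 0.5312  # hit
  → r_6 = 0.5312
beam 7: φ=135°, α=195°
  direction (-0.9659, -0.2588); cell (3,1); t to first gridline: x 0.4762, y 3.0523 (then +1.0353 / +3.8637)
    (2,1) via x @ 0.4762
    (1,1) via x @ 1.5115
    (0,1) via x @ 2.5468  # hit
  → r_7 = 2.5468

ranges = [0.8179, 1.5800, 0.8114, 1.0800, 2.2880, 0.5312, 2.5468]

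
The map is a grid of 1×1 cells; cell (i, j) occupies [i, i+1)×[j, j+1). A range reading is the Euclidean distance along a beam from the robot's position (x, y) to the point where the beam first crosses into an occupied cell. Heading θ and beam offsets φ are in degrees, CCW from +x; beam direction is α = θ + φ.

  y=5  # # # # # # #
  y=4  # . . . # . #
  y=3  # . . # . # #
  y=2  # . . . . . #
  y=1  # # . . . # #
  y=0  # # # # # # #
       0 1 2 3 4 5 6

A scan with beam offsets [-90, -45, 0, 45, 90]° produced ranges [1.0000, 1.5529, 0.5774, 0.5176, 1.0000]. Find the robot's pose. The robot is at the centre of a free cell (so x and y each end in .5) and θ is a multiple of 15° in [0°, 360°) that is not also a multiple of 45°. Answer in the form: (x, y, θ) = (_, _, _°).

Enumerate (i+0.5, j+0.5, θ) over the 15 free cells and 16 admissible headings. For each, cast all 5 beams and compare to the given ranges.
  (2.5, 1.5, 60°): beam 2 = 3.6235 ≠ 1.5529 ✗
  (5.5, 4.5, 60°): beam 1 = 0.5774 ≠ 1.0000 ✗
  (1.5, 4.5, 345°): beam 1 = 1.9319 ≠ 1.0000 ✗
  (5.5, 4.5, 210°): beam 1 = 0.5774 ≠ 1.0000 ✗
  (3.5, 2.5, 300°): beam 1 = 1.7321 ≠ 1.0000 ✗
  …
  (2.5, 4.5, 60°): r_1=1.0000, r_2=1.5529, r_3=0.5774, r_4=0.5176, r_5=1.0000 — all match ✓
Only this pose fits every beam.

(x, y, θ) = (2.5, 4.5, 60°)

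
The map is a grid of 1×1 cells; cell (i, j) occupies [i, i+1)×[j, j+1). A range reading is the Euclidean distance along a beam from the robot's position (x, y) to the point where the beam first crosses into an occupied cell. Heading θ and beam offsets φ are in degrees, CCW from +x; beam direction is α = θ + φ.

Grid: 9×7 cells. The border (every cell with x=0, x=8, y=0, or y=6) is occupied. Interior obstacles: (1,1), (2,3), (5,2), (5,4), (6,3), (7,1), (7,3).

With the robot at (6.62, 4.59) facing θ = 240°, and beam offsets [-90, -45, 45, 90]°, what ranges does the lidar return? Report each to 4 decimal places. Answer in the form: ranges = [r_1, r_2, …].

beam 1: φ=-90°, α=150°
  direction (-0.8660, 0.5000); cell (6,4); t to first gridline: x 0.7159, y 0.8200 (then +1.1547 / +2.0000)
    (5,4) via x @ 0.7159  # hit
  → r_1 = 0.7159
beam 2: φ=-45°, α=195°
  direction (-0.9659, -0.2588); cell (6,4); t to first gridline: x 0.6419, y 2.2796 (then +1.0353 / +3.8637)
    (5,4) via x @ 0.6419  # hit
  → r_2 = 0.6419
beam 3: φ=45°, α=285°
  direction (0.2588, -0.9659); cell (6,4); t to first gridline: x 1.4682, y 0.6108 (then +3.8637 / +1.0353)
    (6,3) via y @ 0.6108  # hit
  → r_3 = 0.6108
beam 4: φ=90°, α=330°
  direction (0.8660, -0.5000); cell (6,4); t to first gridline: x 0.4388, y 1.1800 (then +1.1547 / +2.0000)
    (7,4) via x @ 0.4388
    (7,3) via y @ 1.1800  # hit
  → r_4 = 1.1800

ranges = [0.7159, 0.6419, 0.6108, 1.1800]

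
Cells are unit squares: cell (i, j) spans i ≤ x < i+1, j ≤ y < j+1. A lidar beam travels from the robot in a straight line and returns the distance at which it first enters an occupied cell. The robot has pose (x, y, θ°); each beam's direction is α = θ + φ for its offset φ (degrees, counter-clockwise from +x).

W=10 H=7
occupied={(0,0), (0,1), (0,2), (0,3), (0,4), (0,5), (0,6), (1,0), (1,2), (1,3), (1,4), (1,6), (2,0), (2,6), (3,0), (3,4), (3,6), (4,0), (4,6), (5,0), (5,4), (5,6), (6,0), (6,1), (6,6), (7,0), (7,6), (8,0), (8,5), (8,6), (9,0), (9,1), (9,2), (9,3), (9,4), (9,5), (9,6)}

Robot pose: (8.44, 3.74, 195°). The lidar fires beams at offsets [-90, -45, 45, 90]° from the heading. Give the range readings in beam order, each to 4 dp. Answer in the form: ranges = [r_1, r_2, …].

ranges = [1.3044, 4.5200, 2.8800, 2.1637]

beam 1: φ=-90°, α=105°
  d=(-0.2588,0.9659)  start (8,3)  tX=1.7000 tY=0.2692  stride 1/|dx|=3.8637 1/|dy|=1.0353
    cross y-line → (8,4), t=0.2692
    cross y-line → (8,5), t=1.3044 (wall)
  → r_1 = 1.3044
beam 2: φ=-45°, α=150°
  d=(-0.8660,0.5000)  start (8,3)  tX=0.5081 tY=0.5200  stride 1/|dx|=1.1547 1/|dy|=2.0000
    cross x-line → (7,3), t=0.5081
    cross y-line → (7,4), t=0.5200
    cross x-line → (6,4), t=1.6628
    cross y-line → (6,5), t=2.5200
    cross x-line → (5,5), t=2.8175
    cross x-line → (4,5), t=3.9722
    cross y-line → (4,6), t=4.5200 (wall)
  → r_2 = 4.5200
beam 3: φ=45°, α=240°
  d=(-0.5000,-0.8660)  start (8,3)  tX=0.8800 tY=0.8545  stride 1/|dx|=2.0000 1/|dy|=1.1547
    cross y-line → (8,2), t=0.8545
    cross x-line → (7,2), t=0.8800
    cross y-line → (7,1), t=2.0092
    cross x-line → (6,1), t=2.8800 (wall)
  → r_3 = 2.8800
beam 4: φ=90°, α=285°
  d=(0.2588,-0.9659)  start (8,3)  tX=2.1637 tY=0.7661  stride 1/|dx|=3.8637 1/|dy|=1.0353
    cross y-line → (8,2), t=0.7661
    cross y-line → (8,1), t=1.8014
    cross x-line → (9,1), t=2.1637 (wall)
  → r_4 = 2.1637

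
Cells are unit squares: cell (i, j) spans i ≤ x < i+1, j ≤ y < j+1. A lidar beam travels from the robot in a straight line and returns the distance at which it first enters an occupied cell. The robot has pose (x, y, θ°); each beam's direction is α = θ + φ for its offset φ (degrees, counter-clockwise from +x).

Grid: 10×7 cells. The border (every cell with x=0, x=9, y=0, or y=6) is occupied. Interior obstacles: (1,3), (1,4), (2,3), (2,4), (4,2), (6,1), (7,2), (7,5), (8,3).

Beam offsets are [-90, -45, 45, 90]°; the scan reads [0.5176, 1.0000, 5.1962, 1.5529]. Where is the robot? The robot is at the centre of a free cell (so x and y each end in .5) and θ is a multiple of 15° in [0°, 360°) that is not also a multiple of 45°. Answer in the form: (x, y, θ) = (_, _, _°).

(x, y, θ) = (2.5, 1.5, 15°)

Candidates: 31 free-cell centres × 16 headings = 496 poses. Raycast each; keep the one whose scan matches to 4 dp.
  (8.5, 2.5, 345°): beam 1 = 1.5529 ≠ 0.5176 ✗
  (4.5, 3.5, 30°): beam 1 = 0.5774 ≠ 0.5176 ✗
  (6.5, 2.5, 75°): beam 2 = 0.5774 ≠ 1.0000 ✗
  (6.5, 2.5, 240°): beam 1 = 4.0415 ≠ 0.5176 ✗
  (6.5, 4.5, 60°): beam 1 = 1.7321 ≠ 0.5176 ✗
  …
  (2.5, 1.5, 15°): r_1=0.5176, r_2=1.0000, r_3=5.1962, r_4=1.5529 — all match ✓
Unique over the lattice → pose = (2.5, 1.5, 15°).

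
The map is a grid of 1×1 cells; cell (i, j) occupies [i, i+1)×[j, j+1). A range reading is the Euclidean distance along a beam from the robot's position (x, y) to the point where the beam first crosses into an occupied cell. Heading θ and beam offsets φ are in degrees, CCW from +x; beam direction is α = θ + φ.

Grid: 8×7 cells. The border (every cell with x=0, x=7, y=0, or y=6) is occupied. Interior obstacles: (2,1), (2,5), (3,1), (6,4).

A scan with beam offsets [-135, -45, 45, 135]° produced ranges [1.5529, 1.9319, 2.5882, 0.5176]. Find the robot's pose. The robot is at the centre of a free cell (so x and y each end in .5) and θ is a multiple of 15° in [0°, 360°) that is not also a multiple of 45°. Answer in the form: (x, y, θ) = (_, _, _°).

Enumerate (i+0.5, j+0.5, θ) over the 26 free cells and 16 admissible headings. For each, cast all 4 beams and compare to the given ranges.
  (3.5, 5.5, 105°): beam 1 = 2.8868 ≠ 1.5529 ✗
  (3.5, 4.5, 30°): beam 1 = 2.5882 ≠ 1.5529 ✗
  (1.5, 2.5, 345°): beam 1 = 0.5774 ≠ 1.5529 ✗
  (6.5, 3.5, 285°): beam 1 = 4.0415 ≠ 1.5529 ✗
  …
  (1.5, 2.5, 30°): r_1=1.5529, r_2=1.9319, r_3=2.5882, r_4=0.5176 — all match ✓
Only this pose fits every beam.

(x, y, θ) = (1.5, 2.5, 30°)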